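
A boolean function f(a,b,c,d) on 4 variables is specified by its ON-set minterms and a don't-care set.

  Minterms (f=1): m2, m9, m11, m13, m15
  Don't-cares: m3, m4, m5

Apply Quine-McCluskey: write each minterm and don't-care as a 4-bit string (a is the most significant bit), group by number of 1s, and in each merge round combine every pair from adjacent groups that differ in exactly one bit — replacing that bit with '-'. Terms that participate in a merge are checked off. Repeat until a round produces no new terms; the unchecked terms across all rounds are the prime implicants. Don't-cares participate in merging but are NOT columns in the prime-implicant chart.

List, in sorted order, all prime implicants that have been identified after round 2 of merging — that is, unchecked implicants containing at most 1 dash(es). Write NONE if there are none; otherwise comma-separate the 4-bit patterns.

-011, -101, 001-, 010-

size-2^0 implicants → 0010(✓)  0011(✓)  0100(✓)  0101(✓)  1001(✓)  1011(✓)  1101(✓)  1111(✓)
size-2^1 implicants → -011  -101  001-  010-  1-01(✓)  1-11(✓)  10-1(✓)  11-1(✓)
size-2^2 implicants → 1--1
Unchecked terms (primes): -011, -101, 001-, 010-, 1--1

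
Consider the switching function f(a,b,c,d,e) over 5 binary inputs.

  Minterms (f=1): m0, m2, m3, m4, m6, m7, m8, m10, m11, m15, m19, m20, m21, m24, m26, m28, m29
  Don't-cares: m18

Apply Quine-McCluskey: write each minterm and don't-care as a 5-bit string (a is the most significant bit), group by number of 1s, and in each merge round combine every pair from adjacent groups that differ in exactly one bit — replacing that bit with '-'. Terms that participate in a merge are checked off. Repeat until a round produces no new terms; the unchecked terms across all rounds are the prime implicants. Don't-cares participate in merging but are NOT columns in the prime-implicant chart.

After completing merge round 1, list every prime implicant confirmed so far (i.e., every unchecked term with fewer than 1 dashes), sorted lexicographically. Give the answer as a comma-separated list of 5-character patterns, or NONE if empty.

NONE

Round 0: 00000✓ 00010✓ 00011✓ 00100✓ 00110✓ 00111✓ 01000✓ 01010✓ 01011✓ 01111✓ 10010✓ 10011✓ 10100✓ 10101✓ 11000✓ 11010✓ 11100✓ 11101✓
Round 1: -0010✓ -0011✓ -0100 -1000✓ -1010✓ 0-000✓ 0-010✓ 0-011✓ 0-111✓ 00-00✓ 00-10✓ 00-11✓ 000-0✓ 0001-✓ 001-0✓ 0011-✓ 01-11✓ 010-0✓ 0101-✓ 1-010✓ 1-100✓ 1-101✓ 1001-✓ 1010-✓ 11-00 110-0✓ 1110-✓
Round 2: --010 -001- -10-0 0--11 0-0-0 0-01- 00--0 00-1- 1-10-
PIs = {--010, -001-, -0100, -10-0, 0--11, 0-0-0, 0-01-, 00--0, 00-1-, 1-10-, 11-00}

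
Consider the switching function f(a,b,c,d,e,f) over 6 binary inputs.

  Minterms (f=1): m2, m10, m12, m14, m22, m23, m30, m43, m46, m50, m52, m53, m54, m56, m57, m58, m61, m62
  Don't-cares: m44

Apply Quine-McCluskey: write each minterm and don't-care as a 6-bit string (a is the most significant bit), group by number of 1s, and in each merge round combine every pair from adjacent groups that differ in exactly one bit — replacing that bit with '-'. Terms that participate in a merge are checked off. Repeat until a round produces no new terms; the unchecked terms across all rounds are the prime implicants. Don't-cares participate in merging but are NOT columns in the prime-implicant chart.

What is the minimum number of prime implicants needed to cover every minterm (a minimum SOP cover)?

9

size-2^0 implicants → 000010(✓)  001010(✓)  001100(✓)  001110(✓)  010110(✓)  010111(✓)  011110(✓)  101011  101100(✓)  101110(✓)  110010(✓)  110100(✓)  110101(✓)  110110(✓)  111000(✓)  111001(✓)  111010(✓)  111101(✓)  111110(✓)
size-2^1 implicants → -01100(✓)  -01110(✓)  -10110(✓)  -11110(✓)  0-1110(✓)  00-010  001-10  0011-0(✓)  01-110(✓)  01011-  1-1110(✓)  1011-0(✓)  11-010(✓)  11-101  11-110(✓)  110-10(✓)  1101-0  11010-  111-01  111-10(✓)  1110-0  11100-
size-2^2 implicants → --1110  -011-0  -1-110  11--10
Unchecked terms (primes): --1110, -011-0, -1-110, 00-010, 001-10, 01011-, 101011, 11--10, 11-101, 1101-0, 11010-, 111-01, 1110-0, 11100-
Minterm coverage:
  m2 ⊆ 00-010 [E]
  m10 ⊆ 00-010,001-10
  m12 ⊆ -011-0 [E]
  m14 ⊆ --1110,-011-0,001-10
  m22 ⊆ -1-110,01011-
  m23 ⊆ 01011- [E]
  m30 ⊆ --1110,-1-110
  m43 ⊆ 101011 [E]
  m46 ⊆ --1110,-011-0
  m50 ⊆ 11--10 [E]
  m52 ⊆ 1101-0,11010-
  m53 ⊆ 11-101,11010-
  m54 ⊆ -1-110,11--10,1101-0
  m56 ⊆ 1110-0,11100-
  m57 ⊆ 111-01,11100-
  m58 ⊆ 11--10,1110-0
  m61 ⊆ 11-101,111-01
  m62 ⊆ --1110,-1-110,11--10
E = {-011-0, 00-010, 01011-, 101011, 11--10}
Petrick residual → --1110, 11-101, 1101-0, 11100-
Cover = cdef' + b'cdf' + a'b'd'ef' + a'bc'de + ab'cd'ef + abef' + abde'f + abc'df' + abcd'e'  |cover|=9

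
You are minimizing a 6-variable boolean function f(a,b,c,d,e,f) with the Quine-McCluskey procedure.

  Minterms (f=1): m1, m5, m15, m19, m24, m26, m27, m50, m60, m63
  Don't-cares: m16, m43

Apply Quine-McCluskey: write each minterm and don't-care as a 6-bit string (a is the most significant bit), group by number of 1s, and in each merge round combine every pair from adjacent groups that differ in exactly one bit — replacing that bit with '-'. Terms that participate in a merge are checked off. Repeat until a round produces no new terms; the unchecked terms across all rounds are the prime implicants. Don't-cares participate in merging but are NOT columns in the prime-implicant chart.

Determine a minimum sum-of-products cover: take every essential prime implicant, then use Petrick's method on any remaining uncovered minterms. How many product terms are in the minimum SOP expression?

size-2^0 implicants → 000001(✓)  000101(✓)  001111  010000(✓)  010011(✓)  011000(✓)  011010(✓)  011011(✓)  101011  110010  111100  111111
size-2^1 implicants → 000-01  01-000  01-011  0110-0  01101-
Unchecked terms (primes): 000-01, 001111, 01-000, 01-011, 0110-0, 01101-, 101011, 110010, 111100, 111111
Minterm coverage:
  m1 ⊆ 000-01 [E]
  m5 ⊆ 000-01 [E]
  m15 ⊆ 001111 [E]
  m19 ⊆ 01-011 [E]
  m24 ⊆ 01-000,0110-0
  m26 ⊆ 0110-0,01101-
  m27 ⊆ 01-011,01101-
  m50 ⊆ 110010 [E]
  m60 ⊆ 111100 [E]
  m63 ⊆ 111111 [E]
E = {000-01, 001111, 01-011, 110010, 111100, 111111}
Petrick residual → 0110-0
Cover = a'b'c'e'f + a'b'cdef + a'bd'ef + a'bcd'f' + abc'd'ef' + abcde'f' + abcdef  |cover|=7

7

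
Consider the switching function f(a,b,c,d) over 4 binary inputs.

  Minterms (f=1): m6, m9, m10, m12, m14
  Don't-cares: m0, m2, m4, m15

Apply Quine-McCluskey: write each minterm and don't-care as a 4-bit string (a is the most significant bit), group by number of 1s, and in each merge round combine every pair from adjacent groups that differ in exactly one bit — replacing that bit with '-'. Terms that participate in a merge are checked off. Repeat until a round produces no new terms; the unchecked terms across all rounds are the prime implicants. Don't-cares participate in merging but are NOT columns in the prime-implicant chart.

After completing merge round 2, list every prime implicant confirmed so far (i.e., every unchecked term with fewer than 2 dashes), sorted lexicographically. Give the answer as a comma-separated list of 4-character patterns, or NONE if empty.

1001, 111-

[col 0] 0000*, 0010*, 0100*, 0110*, 1001, 1010*, 1100*, 1110*, 1111*
[col 1] -010*, -100*, -110*, 0-00*, 0-10*, 00-0*, 01-0*, 1-10*, 11-0*, 111-
[col 2] --10, -1-0, 0--0
Prime implicants: --10, -1-0, 0--0, 1001, 111-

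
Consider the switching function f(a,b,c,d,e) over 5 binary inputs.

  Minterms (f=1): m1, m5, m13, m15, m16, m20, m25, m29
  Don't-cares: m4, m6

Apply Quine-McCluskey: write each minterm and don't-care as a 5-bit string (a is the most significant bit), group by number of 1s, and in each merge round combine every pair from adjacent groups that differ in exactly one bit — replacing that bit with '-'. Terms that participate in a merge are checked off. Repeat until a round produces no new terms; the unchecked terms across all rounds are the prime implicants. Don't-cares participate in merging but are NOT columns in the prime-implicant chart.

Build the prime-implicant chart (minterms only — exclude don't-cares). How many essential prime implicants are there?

4

[col 0] 00001*, 00100*, 00101*, 00110*, 01101*, 01111*, 10000*, 10100*, 11001*, 11101*
[col 1] -0100, -1101, 0-101, 00-01, 001-0, 0010-, 011-1, 10-00, 11-01
Prime implicants: -0100, -1101, 0-101, 00-01, 001-0, 0010-, 011-1, 10-00, 11-01
PI chart (minterm → PIs covering it):
  1 | 00-01  (sole → essential)
  5 | 0-101,00-01,0010-
  13 | -1101,0-101,011-1
  15 | 011-1  (sole → essential)
  16 | 10-00  (sole → essential)
  20 | -0100,10-00
  25 | 11-01  (sole → essential)
  29 | -1101,11-01
Essential prime implicants: 00-01, 011-1, 10-00, 11-01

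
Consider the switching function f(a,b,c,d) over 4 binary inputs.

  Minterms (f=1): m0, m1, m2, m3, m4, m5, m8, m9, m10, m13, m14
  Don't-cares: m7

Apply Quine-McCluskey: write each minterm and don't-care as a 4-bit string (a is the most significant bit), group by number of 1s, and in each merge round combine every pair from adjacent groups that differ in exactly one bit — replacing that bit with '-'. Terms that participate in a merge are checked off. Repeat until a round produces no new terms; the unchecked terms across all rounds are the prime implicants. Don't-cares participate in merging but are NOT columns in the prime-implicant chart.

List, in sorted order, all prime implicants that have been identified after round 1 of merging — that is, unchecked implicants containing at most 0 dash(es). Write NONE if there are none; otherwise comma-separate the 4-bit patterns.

[col 0] 0000*, 0001*, 0010*, 0011*, 0100*, 0101*, 0111*, 1000*, 1001*, 1010*, 1101*, 1110*
[col 1] -000*, -001*, -010*, -101*, 0-00*, 0-01*, 0-11*, 00-0*, 00-1*, 000-*, 001-*, 01-1*, 010-*, 1-01*, 1-10, 10-0*, 100-*
[col 2] --01, -0-0, -00-, 0--1, 0-0-, 00--
Prime implicants: --01, -0-0, -00-, 0--1, 0-0-, 00--, 1-10

NONE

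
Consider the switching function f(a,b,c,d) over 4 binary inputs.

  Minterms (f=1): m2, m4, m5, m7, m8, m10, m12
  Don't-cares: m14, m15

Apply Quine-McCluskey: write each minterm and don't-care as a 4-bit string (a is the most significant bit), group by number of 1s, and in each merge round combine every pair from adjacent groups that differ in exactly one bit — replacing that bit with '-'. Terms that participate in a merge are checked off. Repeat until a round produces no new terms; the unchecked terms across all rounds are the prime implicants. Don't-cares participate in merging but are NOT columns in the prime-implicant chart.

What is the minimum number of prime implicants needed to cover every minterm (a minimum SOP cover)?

Round 0: 0010✓ 0100✓ 0101✓ 0111✓ 1000✓ 1010✓ 1100✓ 1110✓ 1111✓
Round 1: -010 -100 -111 01-1 010- 1-00✓ 1-10✓ 10-0✓ 11-0✓ 111-
Round 2: 1--0
PIs = {-010, -100, -111, 01-1, 010-, 1--0, 111-}
Coverage chart:
  m2: -010 ←essential
  m4: -100,010-
  m5: 01-1,010-
  m7: -111,01-1
  m8: 1--0 ←essential
  m10: -010,1--0
  m12: -100,1--0
Essential: -010, 1--0
Petrick residual → -100, 01-1
Min cover (4 terms): b'cd' + bc'd' + a'bd + ad'

4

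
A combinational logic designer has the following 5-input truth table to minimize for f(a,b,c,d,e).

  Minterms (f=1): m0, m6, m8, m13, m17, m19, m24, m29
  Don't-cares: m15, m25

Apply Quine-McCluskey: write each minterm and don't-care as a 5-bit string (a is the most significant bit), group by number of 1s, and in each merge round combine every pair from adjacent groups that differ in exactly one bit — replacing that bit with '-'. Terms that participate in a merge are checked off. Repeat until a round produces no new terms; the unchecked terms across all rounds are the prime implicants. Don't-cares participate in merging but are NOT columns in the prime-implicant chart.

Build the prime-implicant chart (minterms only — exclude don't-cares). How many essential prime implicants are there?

3

size-2^0 implicants → 00000(✓)  00110  01000(✓)  01101(✓)  01111(✓)  10001(✓)  10011(✓)  11000(✓)  11001(✓)  11101(✓)
size-2^1 implicants → -1000  -1101  0-000  011-1  1-001  100-1  11-01  1100-
Unchecked terms (primes): -1000, -1101, 0-000, 00110, 011-1, 1-001, 100-1, 11-01, 1100-
Minterm coverage:
  m0 ⊆ 0-000 [E]
  m6 ⊆ 00110 [E]
  m8 ⊆ -1000,0-000
  m13 ⊆ -1101,011-1
  m17 ⊆ 1-001,100-1
  m19 ⊆ 100-1 [E]
  m24 ⊆ -1000,1100-
  m29 ⊆ -1101,11-01
E = {0-000, 00110, 100-1}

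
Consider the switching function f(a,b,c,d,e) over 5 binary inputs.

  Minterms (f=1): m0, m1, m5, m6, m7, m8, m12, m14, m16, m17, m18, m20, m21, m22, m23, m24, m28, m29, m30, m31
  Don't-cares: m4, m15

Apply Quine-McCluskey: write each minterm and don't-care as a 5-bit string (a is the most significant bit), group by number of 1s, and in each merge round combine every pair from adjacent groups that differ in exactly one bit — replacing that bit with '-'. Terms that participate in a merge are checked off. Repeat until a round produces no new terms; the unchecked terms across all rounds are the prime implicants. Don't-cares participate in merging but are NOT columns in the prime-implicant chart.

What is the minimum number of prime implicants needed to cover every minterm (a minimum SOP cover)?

5

size-2^0 implicants → 00000(✓)  00001(✓)  00100(✓)  00101(✓)  00110(✓)  00111(✓)  01000(✓)  01100(✓)  01110(✓)  01111(✓)  10000(✓)  10001(✓)  10010(✓)  10100(✓)  10101(✓)  10110(✓)  10111(✓)  11000(✓)  11100(✓)  11101(✓)  11110(✓)  11111(✓)
size-2^1 implicants → -0000(✓)  -0001(✓)  -0100(✓)  -0101(✓)  -0110(✓)  -0111(✓)  -1000(✓)  -1100(✓)  -1110(✓)  -1111(✓)  0-000(✓)  0-100(✓)  0-110(✓)  0-111(✓)  00-00(✓)  00-01(✓)  0000-(✓)  001-0(✓)  001-1(✓)  0010-(✓)  0011-(✓)  01-00(✓)  011-0(✓)  0111-(✓)  1-000(✓)  1-100(✓)  1-101(✓)  1-110(✓)  1-111(✓)  10-00(✓)  10-01(✓)  10-10(✓)  100-0(✓)  1000-(✓)  101-0(✓)  101-1(✓)  1010-(✓)  1011-(✓)  11-00(✓)  111-0(✓)  111-1(✓)  1110-(✓)  1111-(✓)
size-2^2 implicants → --000(✓)  --100(✓)  --110(✓)  --111(✓)  -0-00(✓)  -0-01(✓)  -000-(✓)  -01-0(✓)  -01-1(✓)  -010-(✓)  -011-(✓)  -1-00(✓)  -11-0(✓)  -111-(✓)  0--00(✓)  0-1-0(✓)  0-11-(✓)  00-0-(✓)  001--(✓)  1--00(✓)  1-1-0(✓)  1-1-1(✓)  1-10-(✓)  1-11-(✓)  10--0  10-0-(✓)  101--(✓)  111--(✓)
size-2^3 implicants → ---00  --1-0  --11-  -0-0-  -01--  1-1--
Unchecked terms (primes): ---00, --1-0, --11-, -0-0-, -01--, 1-1--, 10--0
Minterm coverage:
  m0 ⊆ ---00,-0-0-
  m1 ⊆ -0-0- [E]
  m5 ⊆ -0-0-,-01--
  m6 ⊆ --1-0,--11-,-01--
  m7 ⊆ --11-,-01--
  m8 ⊆ ---00 [E]
  m12 ⊆ ---00,--1-0
  m14 ⊆ --1-0,--11-
  m16 ⊆ ---00,-0-0-,10--0
  m17 ⊆ -0-0- [E]
  m18 ⊆ 10--0 [E]
  m20 ⊆ ---00,--1-0,-0-0-,-01--,1-1--,10--0
  m21 ⊆ -0-0-,-01--,1-1--
  m22 ⊆ --1-0,--11-,-01--,1-1--,10--0
  m23 ⊆ --11-,-01--,1-1--
  m24 ⊆ ---00 [E]
  m28 ⊆ ---00,--1-0,1-1--
  m29 ⊆ 1-1-- [E]
  m30 ⊆ --1-0,--11-,1-1--
  m31 ⊆ --11-,1-1--
E = {---00, -0-0-, 1-1--, 10--0}
Petrick residual → --11-
Cover = d'e' + cd + b'd' + ac + ab'e'  |cover|=5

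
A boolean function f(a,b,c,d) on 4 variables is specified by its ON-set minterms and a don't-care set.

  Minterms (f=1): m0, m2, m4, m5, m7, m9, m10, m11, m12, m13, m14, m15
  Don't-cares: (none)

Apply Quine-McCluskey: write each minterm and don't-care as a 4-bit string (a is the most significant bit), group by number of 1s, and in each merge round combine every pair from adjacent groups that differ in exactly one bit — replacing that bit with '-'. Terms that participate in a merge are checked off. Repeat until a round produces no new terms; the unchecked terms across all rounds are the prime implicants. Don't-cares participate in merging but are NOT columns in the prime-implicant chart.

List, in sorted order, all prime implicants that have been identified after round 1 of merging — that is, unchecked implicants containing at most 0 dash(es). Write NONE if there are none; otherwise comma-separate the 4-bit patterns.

NONE

size-2^0 implicants → 0000(✓)  0010(✓)  0100(✓)  0101(✓)  0111(✓)  1001(✓)  1010(✓)  1011(✓)  1100(✓)  1101(✓)  1110(✓)  1111(✓)
size-2^1 implicants → -010  -100(✓)  -101(✓)  -111(✓)  0-00  00-0  01-1(✓)  010-(✓)  1-01(✓)  1-10(✓)  1-11(✓)  10-1(✓)  101-(✓)  11-0(✓)  11-1(✓)  110-(✓)  111-(✓)
size-2^2 implicants → -1-1  -10-  1--1  1-1-  11--
Unchecked terms (primes): -010, -1-1, -10-, 0-00, 00-0, 1--1, 1-1-, 11--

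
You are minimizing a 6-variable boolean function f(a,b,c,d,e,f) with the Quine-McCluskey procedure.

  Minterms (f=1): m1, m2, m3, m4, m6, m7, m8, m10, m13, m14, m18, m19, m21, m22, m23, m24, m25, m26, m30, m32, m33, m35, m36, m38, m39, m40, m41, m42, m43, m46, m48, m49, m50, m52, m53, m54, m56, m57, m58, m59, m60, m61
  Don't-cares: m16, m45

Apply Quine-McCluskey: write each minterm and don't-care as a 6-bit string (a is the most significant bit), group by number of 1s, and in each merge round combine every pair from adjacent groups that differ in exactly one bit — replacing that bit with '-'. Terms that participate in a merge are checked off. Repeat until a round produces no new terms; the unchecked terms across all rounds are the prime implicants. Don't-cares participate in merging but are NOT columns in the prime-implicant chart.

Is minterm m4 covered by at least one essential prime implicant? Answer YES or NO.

YES

Round 0: 000001✓ 000010✓ 000011✓ 000100✓ 000110✓ 000111✓ 001000✓ 001010✓ 001101✓ 001110✓ 010000✓ 010010✓ 010011✓ 010101✓ 010110✓ 010111✓ 011000✓ 011001✓ 011010✓ 011110✓ 100000✓ 100001✓ 100011✓ 100100✓ 100110✓ 100111✓ 101000✓ 101001✓ 101010✓ 101011✓ 101101✓ 101110✓ 110000✓ 110001✓ 110010✓ 110100✓ 110101✓ 110110✓ 111000✓ 111001✓ 111010✓ 111011✓ 111100✓ 111101✓
Round 1: -00001✓ -00011✓ -00100✓ -00110✓ -00111✓ -01000✓ -01010✓ -01101 -01110✓ -10000✓ -10010✓ -10101 -10110✓ -11000✓ -11001✓ -11010✓ 0-0010✓ 0-0011✓ 0-0110✓ 0-0111✓ 0-1000✓ 0-1010✓ 0-1110✓ 00-010✓ 00-110✓ 000-10✓ 000-11✓ 0000-1✓ 00001-✓ 0001-0✓ 00011-✓ 001-10✓ 0010-0✓ 01-000✓ 01-010✓ 01-110✓ 010-10✓ 010-11✓ 0100-0✓ 01001-✓ 0101-1 01011-✓ 011-10✓ 0110-0✓ 01100-✓ 1-0000✓ 1-0001✓ 1-0100✓ 1-0110✓ 1-1000✓ 1-1001✓ 1-1010✓ 1-1011✓ 1-1101✓ 10-000✓ 10-001✓ 10-011✓ 10-110✓ 100-00✓ 100-11✓ 1000-1✓ 10000-✓ 1001-0✓ 10011-✓ 101-01✓ 101-10✓ 1010-0✓ 1010-1✓ 10100-✓ 10101-✓ 11-000✓ 11-001✓ 11-010✓ 11-100✓ 11-101✓ 110-00✓ 110-01✓ 110-10✓ 1100-0✓ 11000-✓ 1101-0✓ 11010-✓ 111-00✓ 111-01✓ 1110-0✓ 1110-1✓ 11100-✓ 11101-✓ 11110-✓
Round 2: --0110 --1000✓ --1010✓ -0-110 -00-11 -000-1 -001-0 -0011- -01-10 -010-0✓ -1-000✓ -1-010✓ -10-10 -100-0✓ -110-0✓ -1100- 0--010✓ 0--110✓ 0-0-10✓ 0-0-11✓ 0-001-✓ 0-011-✓ 0-1-10✓ 0-10-0✓ 00--10✓ 000-1-✓ 01--10✓ 01-0-0✓ 010-1-✓ 1--000✓ 1--001✓ 1-0-00 1-000-✓ 1-01-0 1-1-01 1-10-0✓ 1-10-1✓ 1-100-✓ 1-101-✓ 10-0-1 10-00-✓ 1010--✓ 11--00✓ 11--01✓ 11-0-0✓ 11-00-✓ 11-10-✓ 110--0 110-0-✓ 111-0-✓ 1110--✓
Round 3: --10-0 -1-0-0 0---10 0-0-1- 1--00- 1-10-- 11--0-
PIs = {--0110, --10-0, -0-110, -00-11, -000-1, -001-0, -0011-, -01-10, -01101, -1-0-0, -10-10, -10101, -1100-, 0---10, 0-0-1-, 0101-1, 1--00-, 1-0-00, 1-01-0, 1-1-01, 1-10--, 10-0-1, 11--0-, 110--0}
Coverage chart:
  m1: -000-1 ←essential
  m2: 0---10,0-0-1-
  m3: -00-11,-000-1,0-0-1-
  m4: -001-0 ←essential
  m6: --0110,-0-110,-001-0,-0011-,0---10,0-0-1-
  m7: -00-11,-0011-,0-0-1-
  m8: --10-0 ←essential
  m10: --10-0,-01-10,0---10
  m13: -01101 ←essential
  m14: -0-110,-01-10,0---10
  m18: -1-0-0,-10-10,0---10,0-0-1-
  m19: 0-0-1- ←essential
  m21: -10101,0101-1
  m22: --0110,-10-10,0---10,0-0-1-
  m23: 0-0-1-,0101-1
  m24: --10-0,-1-0-0,-1100-
  m25: -1100- ←essential
  m26: --10-0,-1-0-0,0---10
  m30: 0---10 ←essential
  m32: 1--00-,1-0-00
  m33: -000-1,1--00-,10-0-1
  m35: -00-11,-000-1,10-0-1
  m36: -001-0,1-0-00,1-01-0
  m38: --0110,-0-110,-001-0,-0011-,1-01-0
  m39: -00-11,-0011-
  m40: --10-0,1--00-,1-10--
  m41: 1--00-,1-1-01,1-10--,10-0-1
  m42: --10-0,-01-10,1-10--
  m43: 1-10--,10-0-1
  m46: -0-110,-01-10
  m48: -1-0-0,1--00-,1-0-00,11--0-,110--0
  m49: 1--00-,11--0-
  m50: -1-0-0,-10-10,110--0
  m52: 1-0-00,1-01-0,11--0-,110--0
  m53: -10101,11--0-
  m54: --0110,-10-10,1-01-0,110--0
  m56: --10-0,-1-0-0,-1100-,1--00-,1-10--,11--0-
  m57: -1100-,1--00-,1-1-01,1-10--,11--0-
  m58: --10-0,-1-0-0,1-10--
  m59: 1-10-- ←essential
  m60: 11--0- ←essential
  m61: 1-1-01,11--0-
Essential: --10-0, -000-1, -001-0, -01101, -1100-, 0---10, 0-0-1-, 1-10--, 11--0-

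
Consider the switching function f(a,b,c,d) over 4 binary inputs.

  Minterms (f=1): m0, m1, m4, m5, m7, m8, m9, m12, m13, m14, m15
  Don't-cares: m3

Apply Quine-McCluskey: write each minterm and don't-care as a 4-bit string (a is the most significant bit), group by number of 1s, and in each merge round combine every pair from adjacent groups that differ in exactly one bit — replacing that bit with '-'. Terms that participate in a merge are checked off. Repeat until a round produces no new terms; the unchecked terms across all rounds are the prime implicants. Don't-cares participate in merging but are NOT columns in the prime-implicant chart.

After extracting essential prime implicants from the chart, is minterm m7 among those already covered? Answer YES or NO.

Round 0: 0000✓ 0001✓ 0011✓ 0100✓ 0101✓ 0111✓ 1000✓ 1001✓ 1100✓ 1101✓ 1110✓ 1111✓
Round 1: -000✓ -001✓ -100✓ -101✓ -111✓ 0-00✓ 0-01✓ 0-11✓ 00-1✓ 000-✓ 01-1✓ 010-✓ 1-00✓ 1-01✓ 100-✓ 11-0✓ 11-1✓ 110-✓ 111-✓
Round 2: --00✓ --01✓ -00-✓ -1-1 -10-✓ 0--1 0-0-✓ 1-0-✓ 11--
Round 3: --0-
PIs = {--0-, -1-1, 0--1, 11--}
Coverage chart:
  m0: --0- ←essential
  m1: --0-,0--1
  m4: --0- ←essential
  m5: --0-,-1-1,0--1
  m7: -1-1,0--1
  m8: --0- ←essential
  m9: --0- ←essential
  m12: --0-,11--
  m13: --0-,-1-1,11--
  m14: 11-- ←essential
  m15: -1-1,11--
Essential: --0-, 11--

NO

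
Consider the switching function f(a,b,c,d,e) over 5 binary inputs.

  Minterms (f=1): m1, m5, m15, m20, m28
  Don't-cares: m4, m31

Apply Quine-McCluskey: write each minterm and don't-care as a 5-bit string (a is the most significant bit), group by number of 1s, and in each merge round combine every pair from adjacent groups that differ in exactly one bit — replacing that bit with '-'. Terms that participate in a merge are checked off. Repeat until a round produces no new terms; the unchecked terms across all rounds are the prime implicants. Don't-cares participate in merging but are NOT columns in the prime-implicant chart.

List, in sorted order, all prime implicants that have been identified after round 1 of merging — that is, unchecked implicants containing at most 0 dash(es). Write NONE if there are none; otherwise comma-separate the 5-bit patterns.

NONE

Round 0: 00001✓ 00100✓ 00101✓ 01111✓ 10100✓ 11100✓ 11111✓
Round 1: -0100 -1111 00-01 0010- 1-100
PIs = {-0100, -1111, 00-01, 0010-, 1-100}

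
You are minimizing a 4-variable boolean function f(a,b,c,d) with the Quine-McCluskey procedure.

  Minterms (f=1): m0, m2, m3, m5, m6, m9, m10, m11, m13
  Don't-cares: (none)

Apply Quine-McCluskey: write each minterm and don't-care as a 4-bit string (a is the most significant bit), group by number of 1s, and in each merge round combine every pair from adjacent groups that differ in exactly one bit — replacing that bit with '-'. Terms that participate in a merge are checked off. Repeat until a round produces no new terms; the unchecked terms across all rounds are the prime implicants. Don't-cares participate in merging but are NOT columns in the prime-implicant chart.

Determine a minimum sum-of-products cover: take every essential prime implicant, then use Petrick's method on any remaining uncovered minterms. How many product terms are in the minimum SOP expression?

Round 0: 0000✓ 0010✓ 0011✓ 0101✓ 0110✓ 1001✓ 1010✓ 1011✓ 1101✓
Round 1: -010✓ -011✓ -101 0-10 00-0 001-✓ 1-01 10-1 101-✓
Round 2: -01-
PIs = {-01-, -101, 0-10, 00-0, 1-01, 10-1}
Coverage chart:
  m0: 00-0 ←essential
  m2: -01-,0-10,00-0
  m3: -01- ←essential
  m5: -101 ←essential
  m6: 0-10 ←essential
  m9: 1-01,10-1
  m10: -01- ←essential
  m11: -01-,10-1
  m13: -101,1-01
Essential: -01-, -101, 0-10, 00-0
Petrick residual → 1-01
Min cover (5 terms): b'c + bc'd + a'cd' + a'b'd' + ac'd

5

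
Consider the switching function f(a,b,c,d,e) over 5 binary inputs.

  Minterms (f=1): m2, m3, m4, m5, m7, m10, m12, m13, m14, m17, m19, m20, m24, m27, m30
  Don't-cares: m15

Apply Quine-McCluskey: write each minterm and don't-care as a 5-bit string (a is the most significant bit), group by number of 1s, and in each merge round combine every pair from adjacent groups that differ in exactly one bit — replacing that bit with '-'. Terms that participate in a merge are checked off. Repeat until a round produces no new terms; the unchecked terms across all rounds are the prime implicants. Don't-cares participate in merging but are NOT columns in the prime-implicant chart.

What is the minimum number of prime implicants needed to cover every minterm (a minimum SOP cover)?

Round 0: 00010✓ 00011✓ 00100✓ 00101✓ 00111✓ 01010✓ 01100✓ 01101✓ 01110✓ 01111✓ 10001✓ 10011✓ 10100✓ 11000 11011✓ 11110✓
Round 1: -0011 -0100 -1110 0-010 0-100✓ 0-101✓ 0-111✓ 00-11 0001- 001-1✓ 0010-✓ 01-10 011-0✓ 011-1✓ 0110-✓ 0111-✓ 1-011 100-1
Round 2: 0-1-1 0-10- 011--
PIs = {-0011, -0100, -1110, 0-010, 0-1-1, 0-10-, 00-11, 0001-, 01-10, 011--, 1-011, 100-1, 11000}
Coverage chart:
  m2: 0-010,0001-
  m3: -0011,00-11,0001-
  m4: -0100,0-10-
  m5: 0-1-1,0-10-
  m7: 0-1-1,00-11
  m10: 0-010,01-10
  m12: 0-10-,011--
  m13: 0-1-1,0-10-,011--
  m14: -1110,01-10,011--
  m17: 100-1 ←essential
  m19: -0011,1-011,100-1
  m20: -0100 ←essential
  m24: 11000 ←essential
  m27: 1-011 ←essential
  m30: -1110 ←essential
Essential: -0100, -1110, 1-011, 100-1, 11000
Petrick residual → 0-010, 0-10-, 00-11
Min cover (8 terms): b'cd'e' + bcde' + a'c'de' + a'cd' + a'b'de + ac'de + ab'c'e + abc'd'e'

8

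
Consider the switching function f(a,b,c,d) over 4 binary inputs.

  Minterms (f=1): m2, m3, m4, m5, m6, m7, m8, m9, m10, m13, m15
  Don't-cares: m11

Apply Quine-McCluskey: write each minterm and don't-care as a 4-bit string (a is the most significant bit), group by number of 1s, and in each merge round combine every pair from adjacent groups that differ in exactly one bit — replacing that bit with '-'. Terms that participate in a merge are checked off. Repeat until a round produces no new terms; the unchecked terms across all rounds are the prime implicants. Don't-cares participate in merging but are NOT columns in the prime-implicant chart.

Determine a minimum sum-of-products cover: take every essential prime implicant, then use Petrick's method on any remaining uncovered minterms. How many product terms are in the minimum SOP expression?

4

[col 0] 0010*, 0011*, 0100*, 0101*, 0110*, 0111*, 1000*, 1001*, 1010*, 1011*, 1101*, 1111*
[col 1] -010*, -011*, -101*, -111*, 0-10*, 0-11*, 001-*, 01-0*, 01-1*, 010-*, 011-*, 1-01*, 1-11*, 10-0*, 10-1*, 100-*, 101-*, 11-1*
[col 2] --11, -01-, -1-1, 0-1-, 01--, 1--1, 10--
Prime implicants: --11, -01-, -1-1, 0-1-, 01--, 1--1, 10--
PI chart (minterm → PIs covering it):
  2 | -01-,0-1-
  3 | --11,-01-,0-1-
  4 | 01--  (sole → essential)
  5 | -1-1,01--
  6 | 0-1-,01--
  7 | --11,-1-1,0-1-,01--
  8 | 10--  (sole → essential)
  9 | 1--1,10--
  10 | -01-,10--
  13 | -1-1,1--1
  15 | --11,-1-1,1--1
Essential prime implicants: 01--, 10--
Petrick residual → -01-, -1-1
Minimum SOP uses 4 PIs: b'c + bd + a'b + ab'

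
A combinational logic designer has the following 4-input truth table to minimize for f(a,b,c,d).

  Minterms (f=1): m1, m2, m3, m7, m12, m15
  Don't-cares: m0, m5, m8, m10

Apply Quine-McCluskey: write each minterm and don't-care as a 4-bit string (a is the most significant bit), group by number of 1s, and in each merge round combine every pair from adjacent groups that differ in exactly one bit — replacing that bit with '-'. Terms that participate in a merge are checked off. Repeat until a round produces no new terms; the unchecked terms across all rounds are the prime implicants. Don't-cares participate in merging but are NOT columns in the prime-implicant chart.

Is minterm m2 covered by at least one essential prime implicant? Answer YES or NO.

[col 0] 0000*, 0001*, 0010*, 0011*, 0101*, 0111*, 1000*, 1010*, 1100*, 1111*
[col 1] -000*, -010*, -111, 0-01*, 0-11*, 00-0*, 00-1*, 000-*, 001-*, 01-1*, 1-00, 10-0*
[col 2] -0-0, 0--1, 00--
Prime implicants: -0-0, -111, 0--1, 00--, 1-00
PI chart (minterm → PIs covering it):
  1 | 0--1,00--
  2 | -0-0,00--
  3 | 0--1,00--
  7 | -111,0--1
  12 | 1-00  (sole → essential)
  15 | -111  (sole → essential)
Essential prime implicants: -111, 1-00

NO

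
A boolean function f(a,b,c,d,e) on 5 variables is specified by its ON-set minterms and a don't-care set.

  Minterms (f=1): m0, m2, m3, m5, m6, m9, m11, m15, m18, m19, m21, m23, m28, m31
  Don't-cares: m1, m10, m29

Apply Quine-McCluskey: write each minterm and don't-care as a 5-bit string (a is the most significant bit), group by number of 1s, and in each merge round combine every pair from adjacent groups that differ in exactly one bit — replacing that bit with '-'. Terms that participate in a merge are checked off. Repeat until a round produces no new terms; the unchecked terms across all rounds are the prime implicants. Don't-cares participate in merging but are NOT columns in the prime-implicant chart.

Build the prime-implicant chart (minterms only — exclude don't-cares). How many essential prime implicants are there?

[col 0] 00000*, 00001*, 00010*, 00011*, 00101*, 00110*, 01001*, 01010*, 01011*, 01111*, 10010*, 10011*, 10101*, 10111*, 11100*, 11101*, 11111*
[col 1] -0010*, -0011*, -0101, -1111, 0-001*, 0-010*, 0-011*, 00-01, 00-10, 000-0*, 000-1*, 0000-*, 0001-*, 01-11, 010-1*, 0101-*, 1-101*, 1-111*, 10-11, 1001-*, 101-1*, 111-1*, 1110-
[col 2] -001-, 0-0-1, 0-01-, 000--, 1-1-1
Prime implicants: -001-, -0101, -1111, 0-0-1, 0-01-, 00-01, 00-10, 000--, 01-11, 1-1-1, 10-11, 1110-
PI chart (minterm → PIs covering it):
  0 | 000--  (sole → essential)
  2 | -001-,0-01-,00-10,000--
  3 | -001-,0-0-1,0-01-,000--
  5 | -0101,00-01
  6 | 00-10  (sole → essential)
  9 | 0-0-1  (sole → essential)
  11 | 0-0-1,0-01-,01-11
  15 | -1111,01-11
  18 | -001-  (sole → essential)
  19 | -001-,10-11
  21 | -0101,1-1-1
  23 | 1-1-1,10-11
  28 | 1110-  (sole → essential)
  31 | -1111,1-1-1
Essential prime implicants: -001-, 0-0-1, 00-10, 000--, 1110-

5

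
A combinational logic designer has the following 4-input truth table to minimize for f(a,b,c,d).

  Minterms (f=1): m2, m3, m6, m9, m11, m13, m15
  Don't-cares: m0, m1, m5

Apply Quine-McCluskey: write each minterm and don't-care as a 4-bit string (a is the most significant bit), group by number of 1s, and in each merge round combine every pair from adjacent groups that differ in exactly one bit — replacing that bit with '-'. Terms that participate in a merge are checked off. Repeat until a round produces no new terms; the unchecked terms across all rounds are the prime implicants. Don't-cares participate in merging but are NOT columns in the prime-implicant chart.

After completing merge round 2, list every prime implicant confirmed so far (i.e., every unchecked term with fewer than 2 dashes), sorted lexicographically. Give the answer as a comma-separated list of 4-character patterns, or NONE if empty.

0-10

Round 0: 0000✓ 0001✓ 0010✓ 0011✓ 0101✓ 0110✓ 1001✓ 1011✓ 1101✓ 1111✓
Round 1: -001✓ -011✓ -101✓ 0-01✓ 0-10 00-0✓ 00-1✓ 000-✓ 001-✓ 1-01✓ 1-11✓ 10-1✓ 11-1✓
Round 2: --01 -0-1 00-- 1--1
PIs = {--01, -0-1, 0-10, 00--, 1--1}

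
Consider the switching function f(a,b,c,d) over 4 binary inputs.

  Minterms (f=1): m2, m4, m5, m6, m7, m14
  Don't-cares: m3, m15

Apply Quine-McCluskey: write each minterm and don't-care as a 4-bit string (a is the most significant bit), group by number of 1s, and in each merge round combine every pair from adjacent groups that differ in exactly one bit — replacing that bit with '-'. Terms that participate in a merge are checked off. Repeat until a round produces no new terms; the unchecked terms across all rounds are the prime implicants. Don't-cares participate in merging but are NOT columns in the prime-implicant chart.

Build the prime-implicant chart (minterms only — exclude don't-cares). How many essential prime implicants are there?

Round 0: 0010✓ 0011✓ 0100✓ 0101✓ 0110✓ 0111✓ 1110✓ 1111✓
Round 1: -110✓ -111✓ 0-10✓ 0-11✓ 001-✓ 01-0✓ 01-1✓ 010-✓ 011-✓ 111-✓
Round 2: -11- 0-1- 01--
PIs = {-11-, 0-1-, 01--}
Coverage chart:
  m2: 0-1- ←essential
  m4: 01-- ←essential
  m5: 01-- ←essential
  m6: -11-,0-1-,01--
  m7: -11-,0-1-,01--
  m14: -11- ←essential
Essential: -11-, 0-1-, 01--

3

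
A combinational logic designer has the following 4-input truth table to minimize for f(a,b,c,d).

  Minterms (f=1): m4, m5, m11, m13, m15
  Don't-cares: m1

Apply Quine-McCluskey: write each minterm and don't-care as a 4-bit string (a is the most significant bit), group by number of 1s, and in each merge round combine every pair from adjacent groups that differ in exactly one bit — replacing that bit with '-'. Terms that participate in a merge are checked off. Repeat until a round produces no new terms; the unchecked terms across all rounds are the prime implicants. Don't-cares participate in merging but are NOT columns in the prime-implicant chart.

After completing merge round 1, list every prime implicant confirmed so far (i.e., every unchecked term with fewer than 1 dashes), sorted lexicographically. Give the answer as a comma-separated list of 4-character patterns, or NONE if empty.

NONE

[col 0] 0001*, 0100*, 0101*, 1011*, 1101*, 1111*
[col 1] -101, 0-01, 010-, 1-11, 11-1
Prime implicants: -101, 0-01, 010-, 1-11, 11-1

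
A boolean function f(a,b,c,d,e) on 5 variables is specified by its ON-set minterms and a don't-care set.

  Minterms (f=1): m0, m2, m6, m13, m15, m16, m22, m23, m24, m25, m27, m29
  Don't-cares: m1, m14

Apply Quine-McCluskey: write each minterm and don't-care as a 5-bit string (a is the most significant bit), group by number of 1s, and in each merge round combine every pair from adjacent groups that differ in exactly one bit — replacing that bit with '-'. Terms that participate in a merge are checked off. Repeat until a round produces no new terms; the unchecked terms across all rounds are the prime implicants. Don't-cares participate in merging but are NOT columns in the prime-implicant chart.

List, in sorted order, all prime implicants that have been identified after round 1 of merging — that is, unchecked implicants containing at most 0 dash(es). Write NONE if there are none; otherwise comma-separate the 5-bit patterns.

size-2^0 implicants → 00000(✓)  00001(✓)  00010(✓)  00110(✓)  01101(✓)  01110(✓)  01111(✓)  10000(✓)  10110(✓)  10111(✓)  11000(✓)  11001(✓)  11011(✓)  11101(✓)
size-2^1 implicants → -0000  -0110  -1101  0-110  00-10  000-0  0000-  011-1  0111-  1-000  1011-  11-01  110-1  1100-
Unchecked terms (primes): -0000, -0110, -1101, 0-110, 00-10, 000-0, 0000-, 011-1, 0111-, 1-000, 1011-, 11-01, 110-1, 1100-

NONE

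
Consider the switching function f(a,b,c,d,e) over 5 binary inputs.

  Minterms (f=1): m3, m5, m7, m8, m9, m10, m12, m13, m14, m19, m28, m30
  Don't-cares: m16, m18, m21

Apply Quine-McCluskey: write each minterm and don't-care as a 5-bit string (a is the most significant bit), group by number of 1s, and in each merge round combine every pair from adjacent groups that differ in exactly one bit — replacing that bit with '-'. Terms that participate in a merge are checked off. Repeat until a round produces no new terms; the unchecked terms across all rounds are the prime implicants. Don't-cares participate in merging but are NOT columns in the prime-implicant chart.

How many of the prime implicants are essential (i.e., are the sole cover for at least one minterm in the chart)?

[col 0] 00011*, 00101*, 00111*, 01000*, 01001*, 01010*, 01100*, 01101*, 01110*, 10000*, 10010*, 10011*, 10101*, 11100*, 11110*
[col 1] -0011, -0101, -1100*, -1110*, 0-101, 00-11, 001-1, 01-00*, 01-01*, 01-10*, 010-0*, 0100-*, 011-0*, 0110-*, 100-0, 1001-, 111-0*
[col 2] -11-0, 01--0, 01-0-
Prime implicants: -0011, -0101, -11-0, 0-101, 00-11, 001-1, 01--0, 01-0-, 100-0, 1001-
PI chart (minterm → PIs covering it):
  3 | -0011,00-11
  5 | -0101,0-101,001-1
  7 | 00-11,001-1
  8 | 01--0,01-0-
  9 | 01-0-  (sole → essential)
  10 | 01--0  (sole → essential)
  12 | -11-0,01--0,01-0-
  13 | 0-101,01-0-
  14 | -11-0,01--0
  19 | -0011,1001-
  28 | -11-0  (sole → essential)
  30 | -11-0  (sole → essential)
Essential prime implicants: -11-0, 01--0, 01-0-

3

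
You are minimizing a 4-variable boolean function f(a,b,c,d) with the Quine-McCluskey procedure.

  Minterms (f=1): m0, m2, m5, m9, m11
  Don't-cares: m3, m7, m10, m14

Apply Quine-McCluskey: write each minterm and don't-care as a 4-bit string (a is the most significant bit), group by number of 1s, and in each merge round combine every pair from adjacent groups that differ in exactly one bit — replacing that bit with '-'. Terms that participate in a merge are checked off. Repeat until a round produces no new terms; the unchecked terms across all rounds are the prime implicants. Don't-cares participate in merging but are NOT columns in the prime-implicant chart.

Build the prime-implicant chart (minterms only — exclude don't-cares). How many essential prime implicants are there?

3

Round 0: 0000✓ 0010✓ 0011✓ 0101✓ 0111✓ 1001✓ 1010✓ 1011✓ 1110✓
Round 1: -010✓ -011✓ 0-11 00-0 001-✓ 01-1 1-10 10-1 101-✓
Round 2: -01-
PIs = {-01-, 0-11, 00-0, 01-1, 1-10, 10-1}
Coverage chart:
  m0: 00-0 ←essential
  m2: -01-,00-0
  m5: 01-1 ←essential
  m9: 10-1 ←essential
  m11: -01-,10-1
Essential: 00-0, 01-1, 10-1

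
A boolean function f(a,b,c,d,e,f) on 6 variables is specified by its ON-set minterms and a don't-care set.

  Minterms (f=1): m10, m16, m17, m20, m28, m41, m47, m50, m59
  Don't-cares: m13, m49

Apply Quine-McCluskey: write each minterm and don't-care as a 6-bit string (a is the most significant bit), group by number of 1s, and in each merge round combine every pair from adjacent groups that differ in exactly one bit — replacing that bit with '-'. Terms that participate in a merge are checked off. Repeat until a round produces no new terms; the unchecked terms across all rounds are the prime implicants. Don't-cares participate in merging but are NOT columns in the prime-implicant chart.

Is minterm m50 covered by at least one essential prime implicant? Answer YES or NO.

size-2^0 implicants → 001010  001101  010000(✓)  010001(✓)  010100(✓)  011100(✓)  101001  101111  110001(✓)  110010  111011
size-2^1 implicants → -10001  01-100  010-00  01000-
Unchecked terms (primes): -10001, 001010, 001101, 01-100, 010-00, 01000-, 101001, 101111, 110010, 111011
Minterm coverage:
  m10 ⊆ 001010 [E]
  m16 ⊆ 010-00,01000-
  m17 ⊆ -10001,01000-
  m20 ⊆ 01-100,010-00
  m28 ⊆ 01-100 [E]
  m41 ⊆ 101001 [E]
  m47 ⊆ 101111 [E]
  m50 ⊆ 110010 [E]
  m59 ⊆ 111011 [E]
E = {001010, 01-100, 101001, 101111, 110010, 111011}

YES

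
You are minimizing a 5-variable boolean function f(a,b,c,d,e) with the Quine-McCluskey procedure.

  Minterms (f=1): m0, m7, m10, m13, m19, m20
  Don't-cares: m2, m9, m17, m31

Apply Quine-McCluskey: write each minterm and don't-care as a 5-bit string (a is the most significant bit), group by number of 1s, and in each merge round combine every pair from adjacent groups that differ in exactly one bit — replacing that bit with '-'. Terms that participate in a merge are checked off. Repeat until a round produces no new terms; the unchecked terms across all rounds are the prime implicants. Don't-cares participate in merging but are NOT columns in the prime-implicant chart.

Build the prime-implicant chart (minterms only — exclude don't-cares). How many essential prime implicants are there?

[col 0] 00000*, 00010*, 00111, 01001*, 01010*, 01101*, 10001*, 10011*, 10100, 11111
[col 1] 0-010, 000-0, 01-01, 100-1
Prime implicants: 0-010, 000-0, 00111, 01-01, 100-1, 10100, 11111
PI chart (minterm → PIs covering it):
  0 | 000-0  (sole → essential)
  7 | 00111  (sole → essential)
  10 | 0-010  (sole → essential)
  13 | 01-01  (sole → essential)
  19 | 100-1  (sole → essential)
  20 | 10100  (sole → essential)
Essential prime implicants: 0-010, 000-0, 00111, 01-01, 100-1, 10100

6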